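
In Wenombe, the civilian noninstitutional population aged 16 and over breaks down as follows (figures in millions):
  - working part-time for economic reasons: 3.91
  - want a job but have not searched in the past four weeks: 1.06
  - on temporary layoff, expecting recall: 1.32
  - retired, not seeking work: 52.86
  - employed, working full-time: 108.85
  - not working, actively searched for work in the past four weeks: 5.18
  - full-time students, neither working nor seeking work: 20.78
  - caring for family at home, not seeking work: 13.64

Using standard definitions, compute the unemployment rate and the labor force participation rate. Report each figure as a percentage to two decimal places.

Employed = 3.91 + 108.85 = 112.76 million (anyone who worked, including part-time for economic reasons, counts as employed).
Unemployed = 1.32 + 5.18 = 6.50 million (jobless and actively searching, or on temporary layoff).
Labor force = 112.76 + 6.50 = 119.26 million.
Not in labor force = 1.06 + 52.86 + 20.78 + 13.64 = 88.34 million (those not working and not actively searching are outside the labor force — including those who want a job but have given up searching).
Civilian working-age population = 119.26 + 88.34 = 207.60 million.
Unemployment rate = 6.50 / 119.26 = 5.45%.
Labor force participation rate = 119.26 / 207.60 = 57.45%.

Unemployment rate ≈ 5.45%; labor force participation rate ≈ 57.45%.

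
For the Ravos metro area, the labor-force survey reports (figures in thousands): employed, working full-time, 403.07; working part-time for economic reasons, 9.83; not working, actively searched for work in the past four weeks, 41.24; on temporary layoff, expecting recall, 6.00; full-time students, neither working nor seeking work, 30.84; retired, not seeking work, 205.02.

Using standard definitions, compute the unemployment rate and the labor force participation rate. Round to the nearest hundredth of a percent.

Unemployment rate ≈ 10.27%; labor force participation rate ≈ 66.11%.

Employed = 403.07 + 9.83 = 412.90 thousand (anyone who worked, including part-time for economic reasons, counts as employed).
Unemployed = 41.24 + 6.00 = 47.24 thousand (jobless and actively searching, or on temporary layoff).
Labor force = 412.90 + 47.24 = 460.14 thousand.
Not in labor force = 30.84 + 205.02 = 235.86 thousand (those not working and not actively searching are outside the labor force).
Civilian working-age population = 460.14 + 235.86 = 696.00 thousand.
Unemployment rate = 47.24 / 460.14 = 10.27%.
Labor force participation rate = 460.14 / 696.00 = 66.11%.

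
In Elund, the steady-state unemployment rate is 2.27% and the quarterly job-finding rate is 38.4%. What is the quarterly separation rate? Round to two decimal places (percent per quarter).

From u* = s/(s+f): s = u·f/(1−u).
s = 0.0227 × 38.4 / (1 − 0.0227) = 0.8717 / 0.9773 ≈ 0.89% per quarter.

Separation rate ≈ 0.89% per quarter.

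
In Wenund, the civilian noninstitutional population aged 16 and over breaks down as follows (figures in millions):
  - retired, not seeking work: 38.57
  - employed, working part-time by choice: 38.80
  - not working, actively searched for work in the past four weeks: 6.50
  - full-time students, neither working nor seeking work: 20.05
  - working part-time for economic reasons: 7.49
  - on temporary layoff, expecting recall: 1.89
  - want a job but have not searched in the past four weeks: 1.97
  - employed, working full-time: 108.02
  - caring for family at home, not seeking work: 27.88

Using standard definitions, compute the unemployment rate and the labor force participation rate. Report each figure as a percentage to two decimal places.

Employed = 38.80 + 7.49 + 108.02 = 154.31 million (anyone who worked, including part-time for economic reasons, counts as employed).
Unemployed = 6.50 + 1.89 = 8.39 million (jobless and actively searching, or on temporary layoff).
Labor force = 154.31 + 8.39 = 162.70 million.
Not in labor force = 38.57 + 20.05 + 1.97 + 27.88 = 88.47 million (those not working and not actively searching are outside the labor force — including those who want a job but have given up searching).
Civilian working-age population = 162.70 + 88.47 = 251.17 million.
Unemployment rate = 8.39 / 162.70 = 5.16%.
Labor force participation rate = 162.70 / 251.17 = 64.78%.

Unemployment rate ≈ 5.16%; labor force participation rate ≈ 64.78%.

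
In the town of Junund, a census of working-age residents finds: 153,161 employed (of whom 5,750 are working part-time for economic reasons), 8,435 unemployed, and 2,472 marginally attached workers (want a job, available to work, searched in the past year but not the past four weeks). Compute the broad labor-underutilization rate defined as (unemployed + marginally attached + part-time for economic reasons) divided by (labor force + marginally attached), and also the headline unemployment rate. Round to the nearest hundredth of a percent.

Labor force = 153,161 + 8,435 = 161,596.
Numerator = 8,435 + 2,472 + 5,750 = 16,657.
Denominator = 161,596 + 2,472 = 164,068.
Broad rate = 16,657 / 164,068 = 10.15%.
Headline unemployment rate = 8,435 / 161,596 = 5.22%.

Broad underutilization rate ≈ 10.15%; headline unemployment rate ≈ 5.22%.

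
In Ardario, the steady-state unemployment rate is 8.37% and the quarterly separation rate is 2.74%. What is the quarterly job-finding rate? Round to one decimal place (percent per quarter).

From u* = s/(s+f): f = s·(1−u)/u.
f = 2.74 × (1 − 0.0837) / 0.0837 = 2.5107 / 0.0837 ≈ 30.0% per quarter.

Job-finding rate ≈ 30.0% per quarter.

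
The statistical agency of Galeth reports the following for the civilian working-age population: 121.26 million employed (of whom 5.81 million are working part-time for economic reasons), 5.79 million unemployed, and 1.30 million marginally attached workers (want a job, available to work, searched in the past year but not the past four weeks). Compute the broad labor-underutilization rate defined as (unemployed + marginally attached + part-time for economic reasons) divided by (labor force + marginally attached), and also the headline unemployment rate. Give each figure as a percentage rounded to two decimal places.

Labor force = 121.26 + 5.79 = 127.05 million.
Numerator = 5.79 + 1.30 + 5.81 = 12.90 million.
Denominator = 127.05 + 1.30 = 128.35 million.
Broad rate = 12.90 / 128.35 = 10.05%.
Headline unemployment rate = 5.79 / 127.05 = 4.56%.

Broad underutilization rate ≈ 10.05%; headline unemployment rate ≈ 4.56%.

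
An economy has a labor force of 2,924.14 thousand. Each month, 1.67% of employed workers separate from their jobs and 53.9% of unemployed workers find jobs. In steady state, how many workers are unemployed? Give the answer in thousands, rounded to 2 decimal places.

Steady-state unemployment rate u* = s/(s+f) = 1.67/(1.67+53.9) = 0.030052.
Unemployed = u* × labor force = 0.030052 × 2,924.14 ≈ 87.88 thousand.

About 87.88 thousand are unemployed in steady state.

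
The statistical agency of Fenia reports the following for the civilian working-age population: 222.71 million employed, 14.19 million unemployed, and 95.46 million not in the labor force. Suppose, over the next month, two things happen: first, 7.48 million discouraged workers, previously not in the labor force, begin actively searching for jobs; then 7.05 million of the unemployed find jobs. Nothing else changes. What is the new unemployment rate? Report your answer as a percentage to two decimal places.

Initially, labor force = 222.71 + 14.19 = 236.90 million, so u = 14.19/236.90 = 5.99%.
After the first change, unemployed and labor force both rise by 7.48 → E = 222.71, U = 21.67, labor force = 244.38 million.
After the second change, unemployed falls and employed rises by 7.05; labor force unchanged → E = 229.76, U = 14.62, labor force = 244.38 million.
New unemployment rate = 14.62 / 244.38 = 5.98%.

New unemployment rate ≈ 5.98%.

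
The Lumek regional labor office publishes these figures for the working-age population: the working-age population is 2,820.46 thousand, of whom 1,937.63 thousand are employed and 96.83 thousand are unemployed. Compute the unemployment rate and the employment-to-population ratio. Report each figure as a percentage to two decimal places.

Unemployment rate ≈ 4.76%; employment-population ratio ≈ 68.70%.

Labor force = employed + unemployed = 1,937.63 + 96.83 = 2,034.46 thousand.
Unemployment rate = 96.83 / 2,034.46 = 4.76%.
Employment-population ratio = 1,937.63 / 2,820.46 = 68.70%.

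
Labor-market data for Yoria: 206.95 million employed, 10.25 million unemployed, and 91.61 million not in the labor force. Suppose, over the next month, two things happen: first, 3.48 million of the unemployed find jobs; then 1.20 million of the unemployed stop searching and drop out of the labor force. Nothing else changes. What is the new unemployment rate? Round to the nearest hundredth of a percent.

Initially, labor force = 206.95 + 10.25 = 217.20 million, so u = 10.25/217.20 = 4.72%.
After the first change, unemployed falls and employed rises by 3.48; labor force unchanged → E = 210.43, U = 6.77, labor force = 217.20 million.
After the second change, unemployed and labor force both fall by 1.20 → E = 210.43, U = 5.57, labor force = 216.00 million.
New unemployment rate = 5.57 / 216.00 = 2.58%.

New unemployment rate ≈ 2.58%.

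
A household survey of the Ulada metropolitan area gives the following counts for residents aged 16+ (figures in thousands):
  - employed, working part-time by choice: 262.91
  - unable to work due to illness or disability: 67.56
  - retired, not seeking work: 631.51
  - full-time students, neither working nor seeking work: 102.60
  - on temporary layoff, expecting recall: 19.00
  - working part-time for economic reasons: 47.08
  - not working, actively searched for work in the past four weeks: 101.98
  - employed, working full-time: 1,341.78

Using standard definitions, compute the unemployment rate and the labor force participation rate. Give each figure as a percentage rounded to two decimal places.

Employed = 262.91 + 47.08 + 1,341.78 = 1,651.77 thousand (anyone who worked, including part-time for economic reasons, counts as employed).
Unemployed = 19.00 + 101.98 = 120.98 thousand (jobless and actively searching, or on temporary layoff).
Labor force = 1,651.77 + 120.98 = 1,772.75 thousand.
Not in labor force = 67.56 + 631.51 + 102.60 = 801.67 thousand (those not working and not actively searching are outside the labor force).
Civilian working-age population = 1,772.75 + 801.67 = 2,574.42 thousand.
Unemployment rate = 120.98 / 1,772.75 = 6.82%.
Labor force participation rate = 1,772.75 / 2,574.42 = 68.86%.

Unemployment rate ≈ 6.82%; labor force participation rate ≈ 68.86%.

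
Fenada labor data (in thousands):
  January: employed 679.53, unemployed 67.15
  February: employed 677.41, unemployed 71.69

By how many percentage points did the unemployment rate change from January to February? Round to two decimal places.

The unemployment rate changed by +0.58 percentage points.

January: labor force = 679.53 + 67.15 = 746.68; u = 67.15/746.68 = 8.99%.
February: labor force = 677.41 + 71.69 = 749.10; u = 71.69/749.10 = 9.57%.
Change = 9.57% − 8.99% = +0.58 pp.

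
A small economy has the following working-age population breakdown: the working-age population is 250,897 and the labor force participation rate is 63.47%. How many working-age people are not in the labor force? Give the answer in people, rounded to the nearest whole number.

Share not in the labor force = 1 − 0.6347 = 0.3653.
Not in labor force = 0.3653 × 250,897 ≈ 91,653.

About 91,653 are not in the labor force.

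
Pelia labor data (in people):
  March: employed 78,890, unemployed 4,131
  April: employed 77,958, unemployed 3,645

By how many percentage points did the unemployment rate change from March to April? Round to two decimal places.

March: labor force = 78,890 + 4,131 = 83,021; u = 4,131/83,021 = 4.98%.
April: labor force = 77,958 + 3,645 = 81,603; u = 3,645/81,603 = 4.47%.
Change = 4.47% − 4.98% = −0.51 pp.

The unemployment rate changed by −0.51 percentage points.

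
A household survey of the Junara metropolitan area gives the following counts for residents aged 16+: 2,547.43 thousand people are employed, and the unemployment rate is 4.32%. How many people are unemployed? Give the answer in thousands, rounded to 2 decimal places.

Let U be the number unemployed. The labor force is E + U, and U/(E+U) = 0.0432.
So U = 0.0432 × 2,547.43 / (1 − 0.0432) = 110.0490 / 0.9568 ≈ 115.02 thousand.

About 115.02 thousand are unemployed.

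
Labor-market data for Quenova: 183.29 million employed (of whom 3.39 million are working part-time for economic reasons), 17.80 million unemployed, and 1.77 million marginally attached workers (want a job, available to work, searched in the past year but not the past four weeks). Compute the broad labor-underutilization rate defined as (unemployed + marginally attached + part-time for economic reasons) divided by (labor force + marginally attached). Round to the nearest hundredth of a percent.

Labor force = 183.29 + 17.80 = 201.09 million.
Numerator = 17.80 + 1.77 + 3.39 = 22.96 million.
Denominator = 201.09 + 1.77 = 202.86 million.
Broad rate = 22.96 / 202.86 = 11.32%.

Broad underutilization rate ≈ 11.32%.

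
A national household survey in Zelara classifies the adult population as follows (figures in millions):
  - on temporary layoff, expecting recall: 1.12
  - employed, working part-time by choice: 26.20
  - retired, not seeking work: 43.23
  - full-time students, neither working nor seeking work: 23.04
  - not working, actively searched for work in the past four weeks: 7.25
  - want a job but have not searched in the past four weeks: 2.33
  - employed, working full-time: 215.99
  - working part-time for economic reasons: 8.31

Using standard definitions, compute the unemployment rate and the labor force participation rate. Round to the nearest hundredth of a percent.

Employed = 26.20 + 215.99 + 8.31 = 250.50 million (anyone who worked, including part-time for economic reasons, counts as employed).
Unemployed = 1.12 + 7.25 = 8.37 million (jobless and actively searching, or on temporary layoff).
Labor force = 250.50 + 8.37 = 258.87 million.
Not in labor force = 43.23 + 23.04 + 2.33 = 68.60 million (those not working and not actively searching are outside the labor force — including those who want a job but have given up searching).
Civilian working-age population = 258.87 + 68.60 = 327.47 million.
Unemployment rate = 8.37 / 258.87 = 3.23%.
Labor force participation rate = 258.87 / 327.47 = 79.05%.

Unemployment rate ≈ 3.23%; labor force participation rate ≈ 79.05%.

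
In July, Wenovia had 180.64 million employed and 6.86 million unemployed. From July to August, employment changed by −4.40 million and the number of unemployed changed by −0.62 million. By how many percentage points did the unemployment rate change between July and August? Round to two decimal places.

The unemployment rate changed by −0.24 percentage points.

July: labor force = 180.64 + 6.86 = 187.50; u = 6.86/187.50 = 3.66%.
August: labor force = 176.24 + 6.24 = 182.48; u = 6.24/182.48 = 3.42%.
Change = 3.42% − 3.66% = −0.24 pp.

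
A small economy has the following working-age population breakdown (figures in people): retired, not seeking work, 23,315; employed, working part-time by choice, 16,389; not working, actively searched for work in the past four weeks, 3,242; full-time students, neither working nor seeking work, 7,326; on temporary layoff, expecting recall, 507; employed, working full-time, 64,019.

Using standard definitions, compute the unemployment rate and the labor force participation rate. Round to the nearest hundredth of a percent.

Unemployment rate ≈ 4.45%; labor force participation rate ≈ 73.31%.

Employed = 16,389 + 64,019 = 80,408.
Unemployed = 3,242 + 507 = 3,749 (jobless and actively searching, or on temporary layoff).
Labor force = 80,408 + 3,749 = 84,157.
Not in labor force = 23,315 + 7,326 = 30,641 (those not working and not actively searching are outside the labor force).
Civilian working-age population = 84,157 + 30,641 = 114,798.
Unemployment rate = 3,749 / 84,157 = 4.45%.
Labor force participation rate = 84,157 / 114,798 = 73.31%.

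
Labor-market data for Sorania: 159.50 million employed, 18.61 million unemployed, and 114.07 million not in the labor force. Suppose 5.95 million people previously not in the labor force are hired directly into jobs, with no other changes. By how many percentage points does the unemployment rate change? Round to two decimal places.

The unemployment rate changes by −0.34 percentage points.

Initially, labor force = 159.50 + 18.61 = 178.11 million, so u = 18.61/178.11 = 10.45%.
After the change, employed and labor force both rise by 5.95; unemployed unchanged → E = 165.45, U = 18.61, labor force = 184.06 million.
New unemployment rate = 18.61 / 184.06 = 10.11%.
Change = 10.11% − 10.45% = −0.34 percentage points.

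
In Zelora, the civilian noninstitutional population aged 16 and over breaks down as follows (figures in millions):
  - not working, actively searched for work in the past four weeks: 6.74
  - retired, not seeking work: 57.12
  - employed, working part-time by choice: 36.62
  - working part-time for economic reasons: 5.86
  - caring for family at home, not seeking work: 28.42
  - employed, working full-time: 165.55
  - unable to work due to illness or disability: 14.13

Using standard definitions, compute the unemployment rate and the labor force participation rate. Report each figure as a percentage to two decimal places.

Employed = 36.62 + 5.86 + 165.55 = 208.03 million (anyone who worked, including part-time for economic reasons, counts as employed).
Unemployed = 6.74 million.
Labor force = 208.03 + 6.74 = 214.77 million.
Not in labor force = 57.12 + 28.42 + 14.13 = 99.67 million (those not working and not actively searching are outside the labor force).
Civilian working-age population = 214.77 + 99.67 = 314.44 million.
Unemployment rate = 6.74 / 214.77 = 3.14%.
Labor force participation rate = 214.77 / 314.44 = 68.30%.

Unemployment rate ≈ 3.14%; labor force participation rate ≈ 68.30%.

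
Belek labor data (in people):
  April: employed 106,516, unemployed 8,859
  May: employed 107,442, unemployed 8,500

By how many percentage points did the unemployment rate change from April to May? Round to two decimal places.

April: labor force = 106,516 + 8,859 = 115,375; u = 8,859/115,375 = 7.68%.
May: labor force = 107,442 + 8,500 = 115,942; u = 8,500/115,942 = 7.33%.
Change = 7.33% − 7.68% = −0.35 pp.

The unemployment rate changed by −0.35 percentage points.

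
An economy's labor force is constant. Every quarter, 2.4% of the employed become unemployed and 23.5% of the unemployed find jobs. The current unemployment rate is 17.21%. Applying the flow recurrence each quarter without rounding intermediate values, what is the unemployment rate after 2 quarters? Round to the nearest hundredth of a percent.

Unemployment rate after two quarters ≈ 13.63%.

With a fixed labor force, u_{t+1} = u_t + s·(1−u_t) − f·u_t = u_t·(1−s−f) + s.
Here 1−s−f = 0.741 and s = 0.024.
u_1 = 0.172100 × 0.741 + 0.024 = 0.151526.
u_2 = 0.151526 × 0.741 + 0.024 = 0.136281.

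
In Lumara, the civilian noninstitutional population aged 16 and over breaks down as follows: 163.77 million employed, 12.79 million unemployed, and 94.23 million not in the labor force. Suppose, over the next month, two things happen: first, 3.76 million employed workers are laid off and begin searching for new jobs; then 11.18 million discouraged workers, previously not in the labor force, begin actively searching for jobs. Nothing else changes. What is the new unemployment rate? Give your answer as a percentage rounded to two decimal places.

Initially, labor force = 163.77 + 12.79 = 176.56 million, so u = 12.79/176.56 = 7.24%.
After the first change, employed falls and unemployed rises by 3.76; labor force unchanged → E = 160.01, U = 16.55, labor force = 176.56 million.
After the second change, unemployed and labor force both rise by 11.18 → E = 160.01, U = 27.73, labor force = 187.74 million.
New unemployment rate = 27.73 / 187.74 = 14.77%.

New unemployment rate ≈ 14.77%.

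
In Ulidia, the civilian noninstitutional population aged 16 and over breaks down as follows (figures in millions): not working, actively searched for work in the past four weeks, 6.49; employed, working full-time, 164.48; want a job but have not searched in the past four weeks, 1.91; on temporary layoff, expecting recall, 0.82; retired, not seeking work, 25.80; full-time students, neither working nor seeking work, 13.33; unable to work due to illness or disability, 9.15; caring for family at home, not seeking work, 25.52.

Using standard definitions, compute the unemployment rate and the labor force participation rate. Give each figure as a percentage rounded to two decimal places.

Employed = 164.48 million.
Unemployed = 6.49 + 0.82 = 7.31 million (jobless and actively searching, or on temporary layoff).
Labor force = 164.48 + 7.31 = 171.79 million.
Not in labor force = 1.91 + 25.80 + 13.33 + 9.15 + 25.52 = 75.71 million (those not working and not actively searching are outside the labor force — including those who want a job but have given up searching).
Civilian working-age population = 171.79 + 75.71 = 247.50 million.
Unemployment rate = 7.31 / 171.79 = 4.26%.
Labor force participation rate = 171.79 / 247.50 = 69.41%.

Unemployment rate ≈ 4.26%; labor force participation rate ≈ 69.41%.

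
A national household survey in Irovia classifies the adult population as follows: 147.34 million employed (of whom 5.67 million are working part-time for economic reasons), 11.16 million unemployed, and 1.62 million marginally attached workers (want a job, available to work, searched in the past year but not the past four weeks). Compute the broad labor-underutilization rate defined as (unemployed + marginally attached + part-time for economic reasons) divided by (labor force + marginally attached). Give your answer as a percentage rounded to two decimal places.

Broad underutilization rate ≈ 11.52%.

Labor force = 147.34 + 11.16 = 158.50 million.
Numerator = 11.16 + 1.62 + 5.67 = 18.45 million.
Denominator = 158.50 + 1.62 = 160.12 million.
Broad rate = 18.45 / 160.12 = 11.52%.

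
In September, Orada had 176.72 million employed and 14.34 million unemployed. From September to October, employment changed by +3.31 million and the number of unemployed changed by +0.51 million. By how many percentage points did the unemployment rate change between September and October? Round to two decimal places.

The unemployment rate changed by +0.11 percentage points.

September: labor force = 176.72 + 14.34 = 191.06; u = 14.34/191.06 = 7.51%.
October: labor force = 180.03 + 14.85 = 194.88; u = 14.85/194.88 = 7.62%.
Change = 7.62% − 7.51% = +0.11 pp.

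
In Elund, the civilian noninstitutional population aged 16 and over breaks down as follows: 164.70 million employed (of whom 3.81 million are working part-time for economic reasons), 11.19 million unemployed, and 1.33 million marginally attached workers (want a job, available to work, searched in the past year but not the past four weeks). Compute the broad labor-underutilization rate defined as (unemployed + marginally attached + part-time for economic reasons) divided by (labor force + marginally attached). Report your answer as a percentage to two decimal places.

Labor force = 164.70 + 11.19 = 175.89 million.
Numerator = 11.19 + 1.33 + 3.81 = 16.33 million.
Denominator = 175.89 + 1.33 = 177.22 million.
Broad rate = 16.33 / 177.22 = 9.21%.

Broad underutilization rate ≈ 9.21%.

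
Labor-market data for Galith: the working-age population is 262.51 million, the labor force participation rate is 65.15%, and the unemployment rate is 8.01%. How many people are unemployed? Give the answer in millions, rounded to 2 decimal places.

About 13.70 million are unemployed.

Labor force = 0.6515 × 262.51 = 171.03 million.
Unemployed = 0.0801 × 171.03 ≈ 13.70 million.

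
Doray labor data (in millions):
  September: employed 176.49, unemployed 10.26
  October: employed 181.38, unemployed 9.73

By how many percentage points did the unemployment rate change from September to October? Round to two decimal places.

September: labor force = 176.49 + 10.26 = 186.75; u = 10.26/186.75 = 5.49%.
October: labor force = 181.38 + 9.73 = 191.11; u = 9.73/191.11 = 5.09%.
Change = 5.09% − 5.49% = −0.40 pp.

The unemployment rate changed by −0.40 percentage points.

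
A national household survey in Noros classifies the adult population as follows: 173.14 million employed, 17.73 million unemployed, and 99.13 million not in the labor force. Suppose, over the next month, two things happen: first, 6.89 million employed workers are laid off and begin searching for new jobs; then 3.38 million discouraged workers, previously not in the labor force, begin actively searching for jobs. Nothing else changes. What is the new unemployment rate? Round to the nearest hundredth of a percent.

New unemployment rate ≈ 14.41%.

Initially, labor force = 173.14 + 17.73 = 190.87 million, so u = 17.73/190.87 = 9.29%.
After the first change, employed falls and unemployed rises by 6.89; labor force unchanged → E = 166.25, U = 24.62, labor force = 190.87 million.
After the second change, unemployed and labor force both rise by 3.38 → E = 166.25, U = 28.00, labor force = 194.25 million.
New unemployment rate = 28.00 / 194.25 = 14.41%.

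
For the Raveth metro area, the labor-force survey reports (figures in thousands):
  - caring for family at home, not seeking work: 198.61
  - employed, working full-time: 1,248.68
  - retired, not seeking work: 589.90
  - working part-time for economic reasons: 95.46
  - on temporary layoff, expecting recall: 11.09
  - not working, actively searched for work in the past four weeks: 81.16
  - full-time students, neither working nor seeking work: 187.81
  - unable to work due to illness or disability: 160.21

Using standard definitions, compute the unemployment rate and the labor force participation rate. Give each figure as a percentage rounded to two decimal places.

Employed = 1,248.68 + 95.46 = 1,344.14 thousand (anyone who worked, including part-time for economic reasons, counts as employed).
Unemployed = 11.09 + 81.16 = 92.25 thousand (jobless and actively searching, or on temporary layoff).
Labor force = 1,344.14 + 92.25 = 1,436.39 thousand.
Not in labor force = 198.61 + 589.90 + 187.81 + 160.21 = 1,136.53 thousand (those not working and not actively searching are outside the labor force).
Civilian working-age population = 1,436.39 + 1,136.53 = 2,572.92 thousand.
Unemployment rate = 92.25 / 1,436.39 = 6.42%.
Labor force participation rate = 1,436.39 / 2,572.92 = 55.83%.

Unemployment rate ≈ 6.42%; labor force participation rate ≈ 55.83%.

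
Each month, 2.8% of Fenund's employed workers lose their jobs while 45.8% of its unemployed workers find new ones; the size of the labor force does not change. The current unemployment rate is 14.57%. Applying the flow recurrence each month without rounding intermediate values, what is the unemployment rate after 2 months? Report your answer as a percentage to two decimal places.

Unemployment rate after two months ≈ 8.09%.

With a fixed labor force, u_{t+1} = u_t + s·(1−u_t) − f·u_t = u_t·(1−s−f) + s.
Here 1−s−f = 0.514 and s = 0.028.
u_1 = 0.145700 × 0.514 + 0.028 = 0.102890.
u_2 = 0.102890 × 0.514 + 0.028 = 0.080885.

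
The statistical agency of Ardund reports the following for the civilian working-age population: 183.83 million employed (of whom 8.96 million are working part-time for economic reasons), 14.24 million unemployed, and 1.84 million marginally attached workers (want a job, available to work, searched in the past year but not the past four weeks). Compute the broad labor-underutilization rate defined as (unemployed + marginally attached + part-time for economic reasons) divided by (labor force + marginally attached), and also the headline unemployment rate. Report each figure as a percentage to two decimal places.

Broad underutilization rate ≈ 12.53%; headline unemployment rate ≈ 7.19%.

Labor force = 183.83 + 14.24 = 198.07 million.
Numerator = 14.24 + 1.84 + 8.96 = 25.04 million.
Denominator = 198.07 + 1.84 = 199.91 million.
Broad rate = 25.04 / 199.91 = 12.53%.
Headline unemployment rate = 14.24 / 198.07 = 7.19%.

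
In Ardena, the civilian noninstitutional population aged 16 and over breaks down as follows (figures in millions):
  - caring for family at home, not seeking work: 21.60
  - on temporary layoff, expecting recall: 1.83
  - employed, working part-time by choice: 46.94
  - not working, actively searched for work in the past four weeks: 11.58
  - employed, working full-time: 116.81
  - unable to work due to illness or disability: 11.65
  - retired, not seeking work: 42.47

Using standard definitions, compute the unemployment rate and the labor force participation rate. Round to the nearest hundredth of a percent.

Employed = 46.94 + 116.81 = 163.75 million.
Unemployed = 1.83 + 11.58 = 13.41 million (jobless and actively searching, or on temporary layoff).
Labor force = 163.75 + 13.41 = 177.16 million.
Not in labor force = 21.60 + 11.65 + 42.47 = 75.72 million (those not working and not actively searching are outside the labor force).
Civilian working-age population = 177.16 + 75.72 = 252.88 million.
Unemployment rate = 13.41 / 177.16 = 7.57%.
Labor force participation rate = 177.16 / 252.88 = 70.06%.

Unemployment rate ≈ 7.57%; labor force participation rate ≈ 70.06%.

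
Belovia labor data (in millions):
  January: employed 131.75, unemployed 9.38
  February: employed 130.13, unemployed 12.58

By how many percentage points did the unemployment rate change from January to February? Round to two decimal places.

The unemployment rate changed by +2.17 percentage points.

January: labor force = 131.75 + 9.38 = 141.13; u = 9.38/141.13 = 6.65%.
February: labor force = 130.13 + 12.58 = 142.71; u = 12.58/142.71 = 8.82%.
Change = 8.82% − 6.65% = +2.17 pp.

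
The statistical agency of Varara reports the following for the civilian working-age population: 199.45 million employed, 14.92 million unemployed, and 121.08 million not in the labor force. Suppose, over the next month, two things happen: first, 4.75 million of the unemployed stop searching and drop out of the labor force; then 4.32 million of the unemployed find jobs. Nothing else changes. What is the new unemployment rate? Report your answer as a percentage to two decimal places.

Initially, labor force = 199.45 + 14.92 = 214.37 million, so u = 14.92/214.37 = 6.96%.
After the first change, unemployed and labor force both fall by 4.75 → E = 199.45, U = 10.17, labor force = 209.62 million.
After the second change, unemployed falls and employed rises by 4.32; labor force unchanged → E = 203.77, U = 5.85, labor force = 209.62 million.
New unemployment rate = 5.85 / 209.62 = 2.79%.

New unemployment rate ≈ 2.79%.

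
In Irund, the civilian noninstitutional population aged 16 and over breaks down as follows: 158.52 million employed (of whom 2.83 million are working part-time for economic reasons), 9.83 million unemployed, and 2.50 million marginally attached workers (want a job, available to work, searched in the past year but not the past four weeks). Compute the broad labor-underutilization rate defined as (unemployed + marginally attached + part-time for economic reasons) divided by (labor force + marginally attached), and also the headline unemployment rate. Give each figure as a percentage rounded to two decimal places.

Labor force = 158.52 + 9.83 = 168.35 million.
Numerator = 9.83 + 2.50 + 2.83 = 15.16 million.
Denominator = 168.35 + 2.50 = 170.85 million.
Broad rate = 15.16 / 170.85 = 8.87%.
Headline unemployment rate = 9.83 / 168.35 = 5.84%.

Broad underutilization rate ≈ 8.87%; headline unemployment rate ≈ 5.84%.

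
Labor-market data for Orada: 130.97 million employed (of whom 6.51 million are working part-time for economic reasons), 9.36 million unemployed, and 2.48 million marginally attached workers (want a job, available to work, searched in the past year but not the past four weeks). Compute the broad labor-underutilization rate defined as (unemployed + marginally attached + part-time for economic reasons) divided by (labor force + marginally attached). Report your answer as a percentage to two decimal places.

Labor force = 130.97 + 9.36 = 140.33 million.
Numerator = 9.36 + 2.48 + 6.51 = 18.35 million.
Denominator = 140.33 + 2.48 = 142.81 million.
Broad rate = 18.35 / 142.81 = 12.85%.

Broad underutilization rate ≈ 12.85%.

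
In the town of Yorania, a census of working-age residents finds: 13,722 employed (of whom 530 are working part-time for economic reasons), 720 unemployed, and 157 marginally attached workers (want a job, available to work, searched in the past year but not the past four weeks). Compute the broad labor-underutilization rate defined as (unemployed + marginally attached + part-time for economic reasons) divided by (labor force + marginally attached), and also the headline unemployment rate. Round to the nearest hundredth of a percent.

Broad underutilization rate ≈ 9.64%; headline unemployment rate ≈ 4.99%.

Labor force = 13,722 + 720 = 14,442.
Numerator = 720 + 157 + 530 = 1,407.
Denominator = 14,442 + 157 = 14,599.
Broad rate = 1,407 / 14,599 = 9.64%.
Headline unemployment rate = 720 / 14,442 = 4.99%.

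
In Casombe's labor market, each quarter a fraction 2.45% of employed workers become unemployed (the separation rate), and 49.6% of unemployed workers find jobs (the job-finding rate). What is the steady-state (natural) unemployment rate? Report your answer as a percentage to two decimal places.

Steady-state unemployment rate ≈ 4.71%.

At steady state the flows balance: s·E = f·U, so U/(E+U) = s/(s+f).
u* = 2.45 / (2.45 + 49.6) = 2.45 / 52.05 = 4.71%.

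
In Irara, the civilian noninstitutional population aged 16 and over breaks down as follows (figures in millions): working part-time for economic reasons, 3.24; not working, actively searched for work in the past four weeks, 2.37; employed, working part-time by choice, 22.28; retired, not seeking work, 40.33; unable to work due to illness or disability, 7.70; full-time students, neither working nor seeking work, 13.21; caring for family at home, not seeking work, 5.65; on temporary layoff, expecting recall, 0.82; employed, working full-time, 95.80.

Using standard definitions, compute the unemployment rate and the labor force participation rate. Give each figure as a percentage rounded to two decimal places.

Unemployment rate ≈ 2.56%; labor force participation rate ≈ 65.05%.

Employed = 3.24 + 22.28 + 95.80 = 121.32 million (anyone who worked, including part-time for economic reasons, counts as employed).
Unemployed = 2.37 + 0.82 = 3.19 million (jobless and actively searching, or on temporary layoff).
Labor force = 121.32 + 3.19 = 124.51 million.
Not in labor force = 40.33 + 7.70 + 13.21 + 5.65 = 66.89 million (those not working and not actively searching are outside the labor force).
Civilian working-age population = 124.51 + 66.89 = 191.40 million.
Unemployment rate = 3.19 / 124.51 = 2.56%.
Labor force participation rate = 124.51 / 191.40 = 65.05%.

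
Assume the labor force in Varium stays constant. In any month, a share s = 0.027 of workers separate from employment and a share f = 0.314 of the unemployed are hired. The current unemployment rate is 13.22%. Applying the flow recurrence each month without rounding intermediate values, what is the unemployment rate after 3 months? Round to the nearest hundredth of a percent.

With a fixed labor force, u_{t+1} = u_t + s·(1−u_t) − f·u_t = u_t·(1−s−f) + s.
Here 1−s−f = 0.659 and s = 0.027.
u_1 = 0.132200 × 0.659 + 0.027 = 0.114120.
u_2 = 0.114120 × 0.659 + 0.027 = 0.102205.
u_3 = 0.102205 × 0.659 + 0.027 = 0.094353.

Unemployment rate after three months ≈ 9.44%.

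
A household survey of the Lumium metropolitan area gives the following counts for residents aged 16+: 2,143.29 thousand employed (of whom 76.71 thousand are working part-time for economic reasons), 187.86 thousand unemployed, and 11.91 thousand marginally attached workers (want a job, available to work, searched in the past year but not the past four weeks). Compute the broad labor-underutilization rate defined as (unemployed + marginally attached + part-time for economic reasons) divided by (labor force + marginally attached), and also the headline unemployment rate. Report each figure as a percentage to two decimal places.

Broad underutilization rate ≈ 11.80%; headline unemployment rate ≈ 8.06%.

Labor force = 2,143.29 + 187.86 = 2,331.15 thousand.
Numerator = 187.86 + 11.91 + 76.71 = 276.48 thousand.
Denominator = 2,331.15 + 11.91 = 2,343.06 thousand.
Broad rate = 276.48 / 2,343.06 = 11.80%.
Headline unemployment rate = 187.86 / 2,331.15 = 8.06%.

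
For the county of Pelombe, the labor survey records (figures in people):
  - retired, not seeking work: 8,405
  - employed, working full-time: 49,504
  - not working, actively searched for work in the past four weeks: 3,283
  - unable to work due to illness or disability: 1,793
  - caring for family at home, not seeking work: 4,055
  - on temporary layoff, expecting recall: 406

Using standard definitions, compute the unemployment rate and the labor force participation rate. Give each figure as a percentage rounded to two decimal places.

Employed = 49,504.
Unemployed = 3,283 + 406 = 3,689 (jobless and actively searching, or on temporary layoff).
Labor force = 49,504 + 3,689 = 53,193.
Not in labor force = 8,405 + 1,793 + 4,055 = 14,253 (those not working and not actively searching are outside the labor force).
Civilian working-age population = 53,193 + 14,253 = 67,446.
Unemployment rate = 3,689 / 53,193 = 6.94%.
Labor force participation rate = 53,193 / 67,446 = 78.87%.

Unemployment rate ≈ 6.94%; labor force participation rate ≈ 78.87%.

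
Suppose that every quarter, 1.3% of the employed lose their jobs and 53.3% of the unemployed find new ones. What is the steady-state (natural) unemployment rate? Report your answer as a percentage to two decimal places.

At steady state the flows balance: s·E = f·U, so U/(E+U) = s/(s+f).
u* = 1.3 / (1.3 + 53.3) = 1.3 / 54.60 = 2.38%.

Steady-state unemployment rate ≈ 2.38%.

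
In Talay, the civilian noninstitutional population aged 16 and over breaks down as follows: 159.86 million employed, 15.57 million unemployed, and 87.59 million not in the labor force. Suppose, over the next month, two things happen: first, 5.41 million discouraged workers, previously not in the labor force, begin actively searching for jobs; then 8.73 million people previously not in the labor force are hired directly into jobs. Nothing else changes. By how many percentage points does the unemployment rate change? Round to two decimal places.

The unemployment rate changes by +2.19 percentage points.

Initially, labor force = 159.86 + 15.57 = 175.43 million, so u = 15.57/175.43 = 8.88%.
After the first change, unemployed and labor force both rise by 5.41 → E = 159.86, U = 20.98, labor force = 180.84 million.
After the second change, employed and labor force both rise by 8.73; unemployed unchanged → E = 168.59, U = 20.98, labor force = 189.57 million.
New unemployment rate = 20.98 / 189.57 = 11.07%.
Change = 11.07% − 8.88% = +2.19 percentage points.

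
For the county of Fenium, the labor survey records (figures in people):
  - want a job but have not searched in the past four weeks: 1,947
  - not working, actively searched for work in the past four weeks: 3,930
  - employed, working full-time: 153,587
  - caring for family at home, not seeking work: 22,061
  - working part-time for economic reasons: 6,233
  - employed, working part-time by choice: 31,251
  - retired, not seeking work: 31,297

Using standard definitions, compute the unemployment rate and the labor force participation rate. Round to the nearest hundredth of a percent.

Employed = 153,587 + 6,233 + 31,251 = 191,071 (anyone who worked, including part-time for economic reasons, counts as employed).
Unemployed = 3,930.
Labor force = 191,071 + 3,930 = 195,001.
Not in labor force = 1,947 + 22,061 + 31,297 = 55,305 (those not working and not actively searching are outside the labor force — including those who want a job but have given up searching).
Civilian working-age population = 195,001 + 55,305 = 250,306.
Unemployment rate = 3,930 / 195,001 = 2.02%.
Labor force participation rate = 195,001 / 250,306 = 77.91%.

Unemployment rate ≈ 2.02%; labor force participation rate ≈ 77.91%.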